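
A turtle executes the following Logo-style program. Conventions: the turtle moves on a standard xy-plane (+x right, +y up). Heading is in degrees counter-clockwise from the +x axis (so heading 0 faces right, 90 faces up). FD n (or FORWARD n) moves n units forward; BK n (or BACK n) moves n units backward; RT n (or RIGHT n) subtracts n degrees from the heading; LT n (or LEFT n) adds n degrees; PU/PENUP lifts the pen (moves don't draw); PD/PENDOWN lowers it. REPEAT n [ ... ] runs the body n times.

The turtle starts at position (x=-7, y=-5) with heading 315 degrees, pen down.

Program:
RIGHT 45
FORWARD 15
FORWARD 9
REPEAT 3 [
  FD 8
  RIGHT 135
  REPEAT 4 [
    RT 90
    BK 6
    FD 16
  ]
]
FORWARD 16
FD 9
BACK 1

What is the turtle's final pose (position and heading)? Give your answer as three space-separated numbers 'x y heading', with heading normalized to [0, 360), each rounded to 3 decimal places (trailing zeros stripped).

Answer: -21.627 -48.314 225

Derivation:
Executing turtle program step by step:
Start: pos=(-7,-5), heading=315, pen down
RT 45: heading 315 -> 270
FD 15: (-7,-5) -> (-7,-20) [heading=270, draw]
FD 9: (-7,-20) -> (-7,-29) [heading=270, draw]
REPEAT 3 [
  -- iteration 1/3 --
  FD 8: (-7,-29) -> (-7,-37) [heading=270, draw]
  RT 135: heading 270 -> 135
  REPEAT 4 [
    -- iteration 1/4 --
    RT 90: heading 135 -> 45
    BK 6: (-7,-37) -> (-11.243,-41.243) [heading=45, draw]
    FD 16: (-11.243,-41.243) -> (0.071,-29.929) [heading=45, draw]
    -- iteration 2/4 --
    RT 90: heading 45 -> 315
    BK 6: (0.071,-29.929) -> (-4.172,-25.686) [heading=315, draw]
    FD 16: (-4.172,-25.686) -> (7.142,-37) [heading=315, draw]
    -- iteration 3/4 --
    RT 90: heading 315 -> 225
    BK 6: (7.142,-37) -> (11.385,-32.757) [heading=225, draw]
    FD 16: (11.385,-32.757) -> (0.071,-44.071) [heading=225, draw]
    -- iteration 4/4 --
    RT 90: heading 225 -> 135
    BK 6: (0.071,-44.071) -> (4.314,-48.314) [heading=135, draw]
    FD 16: (4.314,-48.314) -> (-7,-37) [heading=135, draw]
  ]
  -- iteration 2/3 --
  FD 8: (-7,-37) -> (-12.657,-31.343) [heading=135, draw]
  RT 135: heading 135 -> 0
  REPEAT 4 [
    -- iteration 1/4 --
    RT 90: heading 0 -> 270
    BK 6: (-12.657,-31.343) -> (-12.657,-25.343) [heading=270, draw]
    FD 16: (-12.657,-25.343) -> (-12.657,-41.343) [heading=270, draw]
    -- iteration 2/4 --
    RT 90: heading 270 -> 180
    BK 6: (-12.657,-41.343) -> (-6.657,-41.343) [heading=180, draw]
    FD 16: (-6.657,-41.343) -> (-22.657,-41.343) [heading=180, draw]
    -- iteration 3/4 --
    RT 90: heading 180 -> 90
    BK 6: (-22.657,-41.343) -> (-22.657,-47.343) [heading=90, draw]
    FD 16: (-22.657,-47.343) -> (-22.657,-31.343) [heading=90, draw]
    -- iteration 4/4 --
    RT 90: heading 90 -> 0
    BK 6: (-22.657,-31.343) -> (-28.657,-31.343) [heading=0, draw]
    FD 16: (-28.657,-31.343) -> (-12.657,-31.343) [heading=0, draw]
  ]
  -- iteration 3/3 --
  FD 8: (-12.657,-31.343) -> (-4.657,-31.343) [heading=0, draw]
  RT 135: heading 0 -> 225
  REPEAT 4 [
    -- iteration 1/4 --
    RT 90: heading 225 -> 135
    BK 6: (-4.657,-31.343) -> (-0.414,-35.586) [heading=135, draw]
    FD 16: (-0.414,-35.586) -> (-11.728,-24.272) [heading=135, draw]
    -- iteration 2/4 --
    RT 90: heading 135 -> 45
    BK 6: (-11.728,-24.272) -> (-15.971,-28.515) [heading=45, draw]
    FD 16: (-15.971,-28.515) -> (-4.657,-17.201) [heading=45, draw]
    -- iteration 3/4 --
    RT 90: heading 45 -> 315
    BK 6: (-4.657,-17.201) -> (-8.899,-12.958) [heading=315, draw]
    FD 16: (-8.899,-12.958) -> (2.414,-24.272) [heading=315, draw]
    -- iteration 4/4 --
    RT 90: heading 315 -> 225
    BK 6: (2.414,-24.272) -> (6.657,-20.029) [heading=225, draw]
    FD 16: (6.657,-20.029) -> (-4.657,-31.343) [heading=225, draw]
  ]
]
FD 16: (-4.657,-31.343) -> (-15.971,-42.657) [heading=225, draw]
FD 9: (-15.971,-42.657) -> (-22.335,-49.021) [heading=225, draw]
BK 1: (-22.335,-49.021) -> (-21.627,-48.314) [heading=225, draw]
Final: pos=(-21.627,-48.314), heading=225, 32 segment(s) drawn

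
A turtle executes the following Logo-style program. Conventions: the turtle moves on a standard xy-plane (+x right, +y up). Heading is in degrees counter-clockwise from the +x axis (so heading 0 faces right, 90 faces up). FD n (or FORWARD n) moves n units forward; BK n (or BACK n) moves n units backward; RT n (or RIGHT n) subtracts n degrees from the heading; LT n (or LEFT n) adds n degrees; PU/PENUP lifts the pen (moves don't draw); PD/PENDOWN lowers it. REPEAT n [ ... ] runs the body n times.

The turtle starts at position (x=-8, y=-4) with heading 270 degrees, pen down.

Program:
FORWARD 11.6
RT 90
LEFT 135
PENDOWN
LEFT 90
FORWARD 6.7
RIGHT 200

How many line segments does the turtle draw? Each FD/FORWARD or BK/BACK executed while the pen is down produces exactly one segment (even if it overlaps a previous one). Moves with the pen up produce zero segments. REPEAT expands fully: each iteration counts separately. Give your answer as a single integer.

Executing turtle program step by step:
Start: pos=(-8,-4), heading=270, pen down
FD 11.6: (-8,-4) -> (-8,-15.6) [heading=270, draw]
RT 90: heading 270 -> 180
LT 135: heading 180 -> 315
PD: pen down
LT 90: heading 315 -> 45
FD 6.7: (-8,-15.6) -> (-3.262,-10.862) [heading=45, draw]
RT 200: heading 45 -> 205
Final: pos=(-3.262,-10.862), heading=205, 2 segment(s) drawn
Segments drawn: 2

Answer: 2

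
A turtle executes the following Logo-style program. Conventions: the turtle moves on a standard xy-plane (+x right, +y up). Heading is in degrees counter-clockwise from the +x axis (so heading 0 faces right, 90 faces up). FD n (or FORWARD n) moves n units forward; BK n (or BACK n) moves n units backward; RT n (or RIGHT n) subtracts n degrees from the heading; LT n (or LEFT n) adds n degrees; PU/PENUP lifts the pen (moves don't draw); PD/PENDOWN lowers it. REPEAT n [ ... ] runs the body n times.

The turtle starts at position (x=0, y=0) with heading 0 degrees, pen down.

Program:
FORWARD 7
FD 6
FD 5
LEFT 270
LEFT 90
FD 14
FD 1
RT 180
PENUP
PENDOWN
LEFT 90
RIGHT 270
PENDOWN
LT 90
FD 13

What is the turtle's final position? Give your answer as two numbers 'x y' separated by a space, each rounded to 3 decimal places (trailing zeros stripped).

Answer: 33 13

Derivation:
Executing turtle program step by step:
Start: pos=(0,0), heading=0, pen down
FD 7: (0,0) -> (7,0) [heading=0, draw]
FD 6: (7,0) -> (13,0) [heading=0, draw]
FD 5: (13,0) -> (18,0) [heading=0, draw]
LT 270: heading 0 -> 270
LT 90: heading 270 -> 0
FD 14: (18,0) -> (32,0) [heading=0, draw]
FD 1: (32,0) -> (33,0) [heading=0, draw]
RT 180: heading 0 -> 180
PU: pen up
PD: pen down
LT 90: heading 180 -> 270
RT 270: heading 270 -> 0
PD: pen down
LT 90: heading 0 -> 90
FD 13: (33,0) -> (33,13) [heading=90, draw]
Final: pos=(33,13), heading=90, 6 segment(s) drawn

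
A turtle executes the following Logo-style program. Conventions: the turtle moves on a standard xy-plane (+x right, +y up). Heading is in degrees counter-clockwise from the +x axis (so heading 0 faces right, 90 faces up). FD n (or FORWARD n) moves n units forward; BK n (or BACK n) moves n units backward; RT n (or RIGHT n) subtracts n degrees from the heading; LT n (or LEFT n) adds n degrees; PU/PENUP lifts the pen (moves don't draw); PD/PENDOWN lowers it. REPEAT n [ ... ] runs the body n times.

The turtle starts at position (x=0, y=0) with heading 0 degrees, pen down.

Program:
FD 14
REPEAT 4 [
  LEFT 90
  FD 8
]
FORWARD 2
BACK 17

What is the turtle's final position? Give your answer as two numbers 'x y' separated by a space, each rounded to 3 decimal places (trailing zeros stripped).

Executing turtle program step by step:
Start: pos=(0,0), heading=0, pen down
FD 14: (0,0) -> (14,0) [heading=0, draw]
REPEAT 4 [
  -- iteration 1/4 --
  LT 90: heading 0 -> 90
  FD 8: (14,0) -> (14,8) [heading=90, draw]
  -- iteration 2/4 --
  LT 90: heading 90 -> 180
  FD 8: (14,8) -> (6,8) [heading=180, draw]
  -- iteration 3/4 --
  LT 90: heading 180 -> 270
  FD 8: (6,8) -> (6,0) [heading=270, draw]
  -- iteration 4/4 --
  LT 90: heading 270 -> 0
  FD 8: (6,0) -> (14,0) [heading=0, draw]
]
FD 2: (14,0) -> (16,0) [heading=0, draw]
BK 17: (16,0) -> (-1,0) [heading=0, draw]
Final: pos=(-1,0), heading=0, 7 segment(s) drawn

Answer: -1 0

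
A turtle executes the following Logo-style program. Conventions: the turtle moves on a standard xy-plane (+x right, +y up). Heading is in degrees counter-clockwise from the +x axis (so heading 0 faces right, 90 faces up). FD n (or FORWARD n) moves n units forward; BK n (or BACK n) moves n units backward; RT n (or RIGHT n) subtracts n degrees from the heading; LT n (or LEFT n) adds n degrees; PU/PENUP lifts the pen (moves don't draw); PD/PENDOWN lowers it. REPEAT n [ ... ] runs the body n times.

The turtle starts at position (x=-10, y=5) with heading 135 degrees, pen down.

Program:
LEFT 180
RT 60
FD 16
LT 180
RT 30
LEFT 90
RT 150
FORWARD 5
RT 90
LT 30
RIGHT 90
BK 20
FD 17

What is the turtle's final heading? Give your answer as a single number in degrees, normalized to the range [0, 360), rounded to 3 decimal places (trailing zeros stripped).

Executing turtle program step by step:
Start: pos=(-10,5), heading=135, pen down
LT 180: heading 135 -> 315
RT 60: heading 315 -> 255
FD 16: (-10,5) -> (-14.141,-10.455) [heading=255, draw]
LT 180: heading 255 -> 75
RT 30: heading 75 -> 45
LT 90: heading 45 -> 135
RT 150: heading 135 -> 345
FD 5: (-14.141,-10.455) -> (-9.311,-11.749) [heading=345, draw]
RT 90: heading 345 -> 255
LT 30: heading 255 -> 285
RT 90: heading 285 -> 195
BK 20: (-9.311,-11.749) -> (10.007,-6.573) [heading=195, draw]
FD 17: (10.007,-6.573) -> (-6.414,-10.972) [heading=195, draw]
Final: pos=(-6.414,-10.972), heading=195, 4 segment(s) drawn

Answer: 195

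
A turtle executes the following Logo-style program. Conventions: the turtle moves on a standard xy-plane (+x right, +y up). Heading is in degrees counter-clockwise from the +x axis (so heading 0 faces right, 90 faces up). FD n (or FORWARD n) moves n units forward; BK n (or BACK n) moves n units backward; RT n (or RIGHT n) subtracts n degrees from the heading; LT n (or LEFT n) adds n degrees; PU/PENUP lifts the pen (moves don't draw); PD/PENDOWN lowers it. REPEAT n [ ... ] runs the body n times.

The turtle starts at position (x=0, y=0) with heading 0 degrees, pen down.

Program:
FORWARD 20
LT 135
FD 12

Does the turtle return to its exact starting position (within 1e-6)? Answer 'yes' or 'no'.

Executing turtle program step by step:
Start: pos=(0,0), heading=0, pen down
FD 20: (0,0) -> (20,0) [heading=0, draw]
LT 135: heading 0 -> 135
FD 12: (20,0) -> (11.515,8.485) [heading=135, draw]
Final: pos=(11.515,8.485), heading=135, 2 segment(s) drawn

Start position: (0, 0)
Final position: (11.515, 8.485)
Distance = 14.303; >= 1e-6 -> NOT closed

Answer: no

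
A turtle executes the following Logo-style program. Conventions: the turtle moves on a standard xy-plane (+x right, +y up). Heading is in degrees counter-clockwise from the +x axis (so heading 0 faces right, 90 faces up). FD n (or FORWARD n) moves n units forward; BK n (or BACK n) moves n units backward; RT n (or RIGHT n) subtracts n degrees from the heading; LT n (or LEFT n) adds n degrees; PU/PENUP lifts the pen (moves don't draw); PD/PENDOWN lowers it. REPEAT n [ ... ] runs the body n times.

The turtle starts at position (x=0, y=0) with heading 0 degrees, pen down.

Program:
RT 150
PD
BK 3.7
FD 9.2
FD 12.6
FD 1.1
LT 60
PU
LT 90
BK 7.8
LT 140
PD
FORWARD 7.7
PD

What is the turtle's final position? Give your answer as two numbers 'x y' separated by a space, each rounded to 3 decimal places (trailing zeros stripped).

Answer: -30.326 -4.651

Derivation:
Executing turtle program step by step:
Start: pos=(0,0), heading=0, pen down
RT 150: heading 0 -> 210
PD: pen down
BK 3.7: (0,0) -> (3.204,1.85) [heading=210, draw]
FD 9.2: (3.204,1.85) -> (-4.763,-2.75) [heading=210, draw]
FD 12.6: (-4.763,-2.75) -> (-15.675,-9.05) [heading=210, draw]
FD 1.1: (-15.675,-9.05) -> (-16.628,-9.6) [heading=210, draw]
LT 60: heading 210 -> 270
PU: pen up
LT 90: heading 270 -> 0
BK 7.8: (-16.628,-9.6) -> (-24.428,-9.6) [heading=0, move]
LT 140: heading 0 -> 140
PD: pen down
FD 7.7: (-24.428,-9.6) -> (-30.326,-4.651) [heading=140, draw]
PD: pen down
Final: pos=(-30.326,-4.651), heading=140, 5 segment(s) drawn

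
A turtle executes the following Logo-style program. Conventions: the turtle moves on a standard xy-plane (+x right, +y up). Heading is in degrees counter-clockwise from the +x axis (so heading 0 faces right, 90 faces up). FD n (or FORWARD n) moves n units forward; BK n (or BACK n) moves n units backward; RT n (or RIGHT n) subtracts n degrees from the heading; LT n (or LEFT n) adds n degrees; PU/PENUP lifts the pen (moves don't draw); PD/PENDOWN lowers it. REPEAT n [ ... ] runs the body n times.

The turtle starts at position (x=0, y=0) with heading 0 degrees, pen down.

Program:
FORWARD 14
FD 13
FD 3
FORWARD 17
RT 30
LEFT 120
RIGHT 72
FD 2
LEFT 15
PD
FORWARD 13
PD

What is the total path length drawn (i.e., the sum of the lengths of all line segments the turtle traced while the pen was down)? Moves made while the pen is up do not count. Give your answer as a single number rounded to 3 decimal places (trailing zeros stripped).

Executing turtle program step by step:
Start: pos=(0,0), heading=0, pen down
FD 14: (0,0) -> (14,0) [heading=0, draw]
FD 13: (14,0) -> (27,0) [heading=0, draw]
FD 3: (27,0) -> (30,0) [heading=0, draw]
FD 17: (30,0) -> (47,0) [heading=0, draw]
RT 30: heading 0 -> 330
LT 120: heading 330 -> 90
RT 72: heading 90 -> 18
FD 2: (47,0) -> (48.902,0.618) [heading=18, draw]
LT 15: heading 18 -> 33
PD: pen down
FD 13: (48.902,0.618) -> (59.805,7.698) [heading=33, draw]
PD: pen down
Final: pos=(59.805,7.698), heading=33, 6 segment(s) drawn

Segment lengths:
  seg 1: (0,0) -> (14,0), length = 14
  seg 2: (14,0) -> (27,0), length = 13
  seg 3: (27,0) -> (30,0), length = 3
  seg 4: (30,0) -> (47,0), length = 17
  seg 5: (47,0) -> (48.902,0.618), length = 2
  seg 6: (48.902,0.618) -> (59.805,7.698), length = 13
Total = 62

Answer: 62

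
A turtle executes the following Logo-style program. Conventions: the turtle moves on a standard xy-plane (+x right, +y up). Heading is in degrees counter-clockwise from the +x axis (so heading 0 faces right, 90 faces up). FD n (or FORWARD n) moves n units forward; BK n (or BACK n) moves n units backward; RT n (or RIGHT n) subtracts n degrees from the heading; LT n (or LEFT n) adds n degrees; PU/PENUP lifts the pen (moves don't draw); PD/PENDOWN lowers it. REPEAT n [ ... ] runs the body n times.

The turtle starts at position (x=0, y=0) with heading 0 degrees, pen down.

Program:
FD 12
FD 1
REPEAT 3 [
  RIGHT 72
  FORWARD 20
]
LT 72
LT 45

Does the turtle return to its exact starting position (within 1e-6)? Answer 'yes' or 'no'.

Answer: no

Derivation:
Executing turtle program step by step:
Start: pos=(0,0), heading=0, pen down
FD 12: (0,0) -> (12,0) [heading=0, draw]
FD 1: (12,0) -> (13,0) [heading=0, draw]
REPEAT 3 [
  -- iteration 1/3 --
  RT 72: heading 0 -> 288
  FD 20: (13,0) -> (19.18,-19.021) [heading=288, draw]
  -- iteration 2/3 --
  RT 72: heading 288 -> 216
  FD 20: (19.18,-19.021) -> (3,-30.777) [heading=216, draw]
  -- iteration 3/3 --
  RT 72: heading 216 -> 144
  FD 20: (3,-30.777) -> (-13.18,-19.021) [heading=144, draw]
]
LT 72: heading 144 -> 216
LT 45: heading 216 -> 261
Final: pos=(-13.18,-19.021), heading=261, 5 segment(s) drawn

Start position: (0, 0)
Final position: (-13.18, -19.021)
Distance = 23.141; >= 1e-6 -> NOT closed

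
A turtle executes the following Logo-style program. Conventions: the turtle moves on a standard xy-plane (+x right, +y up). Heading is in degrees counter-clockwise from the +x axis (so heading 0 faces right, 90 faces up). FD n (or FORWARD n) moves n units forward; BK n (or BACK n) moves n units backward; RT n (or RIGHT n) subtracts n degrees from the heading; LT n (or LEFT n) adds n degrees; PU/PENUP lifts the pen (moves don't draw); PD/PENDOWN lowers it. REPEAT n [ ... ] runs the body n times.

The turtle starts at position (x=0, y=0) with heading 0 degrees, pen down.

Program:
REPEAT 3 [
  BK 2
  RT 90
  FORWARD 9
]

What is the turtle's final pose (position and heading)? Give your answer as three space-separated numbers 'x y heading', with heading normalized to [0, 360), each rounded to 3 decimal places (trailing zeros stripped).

Executing turtle program step by step:
Start: pos=(0,0), heading=0, pen down
REPEAT 3 [
  -- iteration 1/3 --
  BK 2: (0,0) -> (-2,0) [heading=0, draw]
  RT 90: heading 0 -> 270
  FD 9: (-2,0) -> (-2,-9) [heading=270, draw]
  -- iteration 2/3 --
  BK 2: (-2,-9) -> (-2,-7) [heading=270, draw]
  RT 90: heading 270 -> 180
  FD 9: (-2,-7) -> (-11,-7) [heading=180, draw]
  -- iteration 3/3 --
  BK 2: (-11,-7) -> (-9,-7) [heading=180, draw]
  RT 90: heading 180 -> 90
  FD 9: (-9,-7) -> (-9,2) [heading=90, draw]
]
Final: pos=(-9,2), heading=90, 6 segment(s) drawn

Answer: -9 2 90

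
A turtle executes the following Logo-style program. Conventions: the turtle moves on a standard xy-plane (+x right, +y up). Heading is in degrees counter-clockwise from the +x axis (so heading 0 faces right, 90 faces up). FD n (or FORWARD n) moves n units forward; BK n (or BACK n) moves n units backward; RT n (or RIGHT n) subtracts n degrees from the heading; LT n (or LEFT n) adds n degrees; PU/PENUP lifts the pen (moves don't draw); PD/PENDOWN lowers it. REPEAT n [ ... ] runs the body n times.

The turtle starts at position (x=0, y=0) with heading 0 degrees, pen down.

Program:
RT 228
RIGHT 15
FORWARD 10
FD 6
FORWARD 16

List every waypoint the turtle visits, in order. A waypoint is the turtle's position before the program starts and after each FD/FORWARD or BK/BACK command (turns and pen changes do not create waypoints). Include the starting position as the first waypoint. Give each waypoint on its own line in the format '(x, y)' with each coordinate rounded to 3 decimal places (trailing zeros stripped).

Executing turtle program step by step:
Start: pos=(0,0), heading=0, pen down
RT 228: heading 0 -> 132
RT 15: heading 132 -> 117
FD 10: (0,0) -> (-4.54,8.91) [heading=117, draw]
FD 6: (-4.54,8.91) -> (-7.264,14.256) [heading=117, draw]
FD 16: (-7.264,14.256) -> (-14.528,28.512) [heading=117, draw]
Final: pos=(-14.528,28.512), heading=117, 3 segment(s) drawn
Waypoints (4 total):
(0, 0)
(-4.54, 8.91)
(-7.264, 14.256)
(-14.528, 28.512)

Answer: (0, 0)
(-4.54, 8.91)
(-7.264, 14.256)
(-14.528, 28.512)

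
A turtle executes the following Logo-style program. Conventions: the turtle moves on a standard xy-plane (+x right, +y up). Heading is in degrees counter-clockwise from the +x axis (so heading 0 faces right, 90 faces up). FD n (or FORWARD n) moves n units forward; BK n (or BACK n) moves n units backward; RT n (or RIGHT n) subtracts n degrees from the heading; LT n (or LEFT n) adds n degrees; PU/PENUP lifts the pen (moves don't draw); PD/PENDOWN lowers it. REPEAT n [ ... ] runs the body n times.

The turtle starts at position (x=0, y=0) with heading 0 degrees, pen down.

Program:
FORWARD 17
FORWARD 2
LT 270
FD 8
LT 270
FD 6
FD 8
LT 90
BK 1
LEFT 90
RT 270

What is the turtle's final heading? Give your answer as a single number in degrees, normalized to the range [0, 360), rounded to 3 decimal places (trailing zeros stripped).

Executing turtle program step by step:
Start: pos=(0,0), heading=0, pen down
FD 17: (0,0) -> (17,0) [heading=0, draw]
FD 2: (17,0) -> (19,0) [heading=0, draw]
LT 270: heading 0 -> 270
FD 8: (19,0) -> (19,-8) [heading=270, draw]
LT 270: heading 270 -> 180
FD 6: (19,-8) -> (13,-8) [heading=180, draw]
FD 8: (13,-8) -> (5,-8) [heading=180, draw]
LT 90: heading 180 -> 270
BK 1: (5,-8) -> (5,-7) [heading=270, draw]
LT 90: heading 270 -> 0
RT 270: heading 0 -> 90
Final: pos=(5,-7), heading=90, 6 segment(s) drawn

Answer: 90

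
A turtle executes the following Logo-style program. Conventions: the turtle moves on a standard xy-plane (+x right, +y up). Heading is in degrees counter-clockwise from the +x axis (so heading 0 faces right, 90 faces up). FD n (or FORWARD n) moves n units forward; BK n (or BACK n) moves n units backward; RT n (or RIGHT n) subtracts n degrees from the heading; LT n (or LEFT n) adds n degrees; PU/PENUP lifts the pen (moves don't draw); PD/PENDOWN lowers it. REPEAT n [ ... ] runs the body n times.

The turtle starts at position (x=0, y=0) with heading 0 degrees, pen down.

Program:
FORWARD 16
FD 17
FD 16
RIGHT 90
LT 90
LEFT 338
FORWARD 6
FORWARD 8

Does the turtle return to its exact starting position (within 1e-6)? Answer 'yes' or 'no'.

Executing turtle program step by step:
Start: pos=(0,0), heading=0, pen down
FD 16: (0,0) -> (16,0) [heading=0, draw]
FD 17: (16,0) -> (33,0) [heading=0, draw]
FD 16: (33,0) -> (49,0) [heading=0, draw]
RT 90: heading 0 -> 270
LT 90: heading 270 -> 0
LT 338: heading 0 -> 338
FD 6: (49,0) -> (54.563,-2.248) [heading=338, draw]
FD 8: (54.563,-2.248) -> (61.981,-5.244) [heading=338, draw]
Final: pos=(61.981,-5.244), heading=338, 5 segment(s) drawn

Start position: (0, 0)
Final position: (61.981, -5.244)
Distance = 62.202; >= 1e-6 -> NOT closed

Answer: no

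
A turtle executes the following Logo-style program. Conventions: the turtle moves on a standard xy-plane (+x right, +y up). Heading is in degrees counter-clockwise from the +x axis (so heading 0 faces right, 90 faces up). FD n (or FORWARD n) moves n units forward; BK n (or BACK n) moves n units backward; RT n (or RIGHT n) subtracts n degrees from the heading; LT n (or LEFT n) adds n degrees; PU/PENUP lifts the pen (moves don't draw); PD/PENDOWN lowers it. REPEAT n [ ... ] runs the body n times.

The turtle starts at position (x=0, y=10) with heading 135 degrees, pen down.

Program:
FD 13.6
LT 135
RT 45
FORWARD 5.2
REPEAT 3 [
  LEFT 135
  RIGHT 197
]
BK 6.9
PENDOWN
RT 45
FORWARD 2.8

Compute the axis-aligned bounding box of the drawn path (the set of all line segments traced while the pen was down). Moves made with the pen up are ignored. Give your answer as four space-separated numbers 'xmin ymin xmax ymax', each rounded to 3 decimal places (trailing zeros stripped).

Executing turtle program step by step:
Start: pos=(0,10), heading=135, pen down
FD 13.6: (0,10) -> (-9.617,19.617) [heading=135, draw]
LT 135: heading 135 -> 270
RT 45: heading 270 -> 225
FD 5.2: (-9.617,19.617) -> (-13.294,15.94) [heading=225, draw]
REPEAT 3 [
  -- iteration 1/3 --
  LT 135: heading 225 -> 0
  RT 197: heading 0 -> 163
  -- iteration 2/3 --
  LT 135: heading 163 -> 298
  RT 197: heading 298 -> 101
  -- iteration 3/3 --
  LT 135: heading 101 -> 236
  RT 197: heading 236 -> 39
]
BK 6.9: (-13.294,15.94) -> (-18.656,11.597) [heading=39, draw]
PD: pen down
RT 45: heading 39 -> 354
FD 2.8: (-18.656,11.597) -> (-15.871,11.305) [heading=354, draw]
Final: pos=(-15.871,11.305), heading=354, 4 segment(s) drawn

Segment endpoints: x in {-18.656, -15.871, -13.294, -9.617, 0}, y in {10, 11.305, 11.597, 15.94, 19.617}
xmin=-18.656, ymin=10, xmax=0, ymax=19.617

Answer: -18.656 10 0 19.617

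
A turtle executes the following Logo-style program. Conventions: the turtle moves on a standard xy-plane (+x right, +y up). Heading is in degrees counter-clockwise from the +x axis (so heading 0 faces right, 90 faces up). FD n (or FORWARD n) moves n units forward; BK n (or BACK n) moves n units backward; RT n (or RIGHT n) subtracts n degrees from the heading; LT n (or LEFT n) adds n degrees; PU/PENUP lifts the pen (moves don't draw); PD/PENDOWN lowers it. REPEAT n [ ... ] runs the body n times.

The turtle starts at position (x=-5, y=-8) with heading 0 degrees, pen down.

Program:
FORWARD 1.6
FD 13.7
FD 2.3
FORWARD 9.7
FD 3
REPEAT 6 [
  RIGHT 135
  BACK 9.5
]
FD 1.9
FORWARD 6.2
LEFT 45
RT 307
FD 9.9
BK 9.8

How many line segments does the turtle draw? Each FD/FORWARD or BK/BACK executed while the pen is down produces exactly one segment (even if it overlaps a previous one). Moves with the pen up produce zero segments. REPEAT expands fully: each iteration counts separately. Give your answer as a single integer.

Executing turtle program step by step:
Start: pos=(-5,-8), heading=0, pen down
FD 1.6: (-5,-8) -> (-3.4,-8) [heading=0, draw]
FD 13.7: (-3.4,-8) -> (10.3,-8) [heading=0, draw]
FD 2.3: (10.3,-8) -> (12.6,-8) [heading=0, draw]
FD 9.7: (12.6,-8) -> (22.3,-8) [heading=0, draw]
FD 3: (22.3,-8) -> (25.3,-8) [heading=0, draw]
REPEAT 6 [
  -- iteration 1/6 --
  RT 135: heading 0 -> 225
  BK 9.5: (25.3,-8) -> (32.018,-1.282) [heading=225, draw]
  -- iteration 2/6 --
  RT 135: heading 225 -> 90
  BK 9.5: (32.018,-1.282) -> (32.018,-10.782) [heading=90, draw]
  -- iteration 3/6 --
  RT 135: heading 90 -> 315
  BK 9.5: (32.018,-10.782) -> (25.3,-4.065) [heading=315, draw]
  -- iteration 4/6 --
  RT 135: heading 315 -> 180
  BK 9.5: (25.3,-4.065) -> (34.8,-4.065) [heading=180, draw]
  -- iteration 5/6 --
  RT 135: heading 180 -> 45
  BK 9.5: (34.8,-4.065) -> (28.082,-10.782) [heading=45, draw]
  -- iteration 6/6 --
  RT 135: heading 45 -> 270
  BK 9.5: (28.082,-10.782) -> (28.082,-1.282) [heading=270, draw]
]
FD 1.9: (28.082,-1.282) -> (28.082,-3.182) [heading=270, draw]
FD 6.2: (28.082,-3.182) -> (28.082,-9.382) [heading=270, draw]
LT 45: heading 270 -> 315
RT 307: heading 315 -> 8
FD 9.9: (28.082,-9.382) -> (37.886,-8.005) [heading=8, draw]
BK 9.8: (37.886,-8.005) -> (28.182,-9.369) [heading=8, draw]
Final: pos=(28.182,-9.369), heading=8, 15 segment(s) drawn
Segments drawn: 15

Answer: 15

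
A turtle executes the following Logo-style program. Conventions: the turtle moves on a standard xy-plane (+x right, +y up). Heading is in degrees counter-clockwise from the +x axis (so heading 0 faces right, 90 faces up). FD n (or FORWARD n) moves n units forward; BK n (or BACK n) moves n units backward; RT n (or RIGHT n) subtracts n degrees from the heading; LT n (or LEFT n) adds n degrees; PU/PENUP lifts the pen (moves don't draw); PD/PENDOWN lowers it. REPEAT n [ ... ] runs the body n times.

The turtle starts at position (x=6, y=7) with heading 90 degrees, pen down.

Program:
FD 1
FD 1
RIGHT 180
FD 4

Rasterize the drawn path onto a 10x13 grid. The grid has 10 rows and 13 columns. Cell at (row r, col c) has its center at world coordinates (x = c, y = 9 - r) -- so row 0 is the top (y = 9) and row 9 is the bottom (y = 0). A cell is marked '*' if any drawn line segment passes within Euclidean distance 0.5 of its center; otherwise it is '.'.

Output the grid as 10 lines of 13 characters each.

Segment 0: (6,7) -> (6,8)
Segment 1: (6,8) -> (6,9)
Segment 2: (6,9) -> (6,5)

Answer: ......*......
......*......
......*......
......*......
......*......
.............
.............
.............
.............
.............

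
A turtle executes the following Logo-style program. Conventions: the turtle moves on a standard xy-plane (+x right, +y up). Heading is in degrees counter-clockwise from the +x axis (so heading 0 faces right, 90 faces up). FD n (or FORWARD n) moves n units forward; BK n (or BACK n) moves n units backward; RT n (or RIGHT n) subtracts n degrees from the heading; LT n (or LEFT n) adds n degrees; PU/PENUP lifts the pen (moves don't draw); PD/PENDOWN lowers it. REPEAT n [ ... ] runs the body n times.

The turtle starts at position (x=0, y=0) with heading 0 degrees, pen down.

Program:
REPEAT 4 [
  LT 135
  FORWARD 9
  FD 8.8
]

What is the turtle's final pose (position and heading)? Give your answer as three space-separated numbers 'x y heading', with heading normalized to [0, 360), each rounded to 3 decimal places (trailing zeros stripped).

Executing turtle program step by step:
Start: pos=(0,0), heading=0, pen down
REPEAT 4 [
  -- iteration 1/4 --
  LT 135: heading 0 -> 135
  FD 9: (0,0) -> (-6.364,6.364) [heading=135, draw]
  FD 8.8: (-6.364,6.364) -> (-12.587,12.587) [heading=135, draw]
  -- iteration 2/4 --
  LT 135: heading 135 -> 270
  FD 9: (-12.587,12.587) -> (-12.587,3.587) [heading=270, draw]
  FD 8.8: (-12.587,3.587) -> (-12.587,-5.213) [heading=270, draw]
  -- iteration 3/4 --
  LT 135: heading 270 -> 45
  FD 9: (-12.587,-5.213) -> (-6.223,1.15) [heading=45, draw]
  FD 8.8: (-6.223,1.15) -> (0,7.373) [heading=45, draw]
  -- iteration 4/4 --
  LT 135: heading 45 -> 180
  FD 9: (0,7.373) -> (-9,7.373) [heading=180, draw]
  FD 8.8: (-9,7.373) -> (-17.8,7.373) [heading=180, draw]
]
Final: pos=(-17.8,7.373), heading=180, 8 segment(s) drawn

Answer: -17.8 7.373 180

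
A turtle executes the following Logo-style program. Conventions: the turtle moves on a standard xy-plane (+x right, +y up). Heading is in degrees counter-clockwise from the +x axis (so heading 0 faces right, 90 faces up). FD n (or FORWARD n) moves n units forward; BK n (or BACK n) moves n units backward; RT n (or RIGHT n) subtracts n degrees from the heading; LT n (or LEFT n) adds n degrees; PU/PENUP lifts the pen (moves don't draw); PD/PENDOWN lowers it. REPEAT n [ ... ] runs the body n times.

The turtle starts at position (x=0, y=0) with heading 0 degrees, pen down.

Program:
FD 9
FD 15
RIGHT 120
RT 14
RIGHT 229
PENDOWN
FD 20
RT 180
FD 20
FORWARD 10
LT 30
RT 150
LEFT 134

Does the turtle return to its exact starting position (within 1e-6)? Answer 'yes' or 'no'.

Answer: no

Derivation:
Executing turtle program step by step:
Start: pos=(0,0), heading=0, pen down
FD 9: (0,0) -> (9,0) [heading=0, draw]
FD 15: (9,0) -> (24,0) [heading=0, draw]
RT 120: heading 0 -> 240
RT 14: heading 240 -> 226
RT 229: heading 226 -> 357
PD: pen down
FD 20: (24,0) -> (43.973,-1.047) [heading=357, draw]
RT 180: heading 357 -> 177
FD 20: (43.973,-1.047) -> (24,0) [heading=177, draw]
FD 10: (24,0) -> (14.014,0.523) [heading=177, draw]
LT 30: heading 177 -> 207
RT 150: heading 207 -> 57
LT 134: heading 57 -> 191
Final: pos=(14.014,0.523), heading=191, 5 segment(s) drawn

Start position: (0, 0)
Final position: (14.014, 0.523)
Distance = 14.023; >= 1e-6 -> NOT closed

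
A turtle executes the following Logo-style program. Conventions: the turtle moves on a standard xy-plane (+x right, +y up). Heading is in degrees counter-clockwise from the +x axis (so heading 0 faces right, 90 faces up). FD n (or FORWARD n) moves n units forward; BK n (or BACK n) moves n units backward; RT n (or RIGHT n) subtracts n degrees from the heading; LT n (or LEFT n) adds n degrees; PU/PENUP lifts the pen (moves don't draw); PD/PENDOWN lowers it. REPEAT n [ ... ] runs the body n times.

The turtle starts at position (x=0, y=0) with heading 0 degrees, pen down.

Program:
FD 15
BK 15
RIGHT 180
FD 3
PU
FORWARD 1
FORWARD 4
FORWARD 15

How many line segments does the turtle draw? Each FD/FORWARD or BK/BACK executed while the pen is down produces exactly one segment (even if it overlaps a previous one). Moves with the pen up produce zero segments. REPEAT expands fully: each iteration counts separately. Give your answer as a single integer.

Executing turtle program step by step:
Start: pos=(0,0), heading=0, pen down
FD 15: (0,0) -> (15,0) [heading=0, draw]
BK 15: (15,0) -> (0,0) [heading=0, draw]
RT 180: heading 0 -> 180
FD 3: (0,0) -> (-3,0) [heading=180, draw]
PU: pen up
FD 1: (-3,0) -> (-4,0) [heading=180, move]
FD 4: (-4,0) -> (-8,0) [heading=180, move]
FD 15: (-8,0) -> (-23,0) [heading=180, move]
Final: pos=(-23,0), heading=180, 3 segment(s) drawn
Segments drawn: 3

Answer: 3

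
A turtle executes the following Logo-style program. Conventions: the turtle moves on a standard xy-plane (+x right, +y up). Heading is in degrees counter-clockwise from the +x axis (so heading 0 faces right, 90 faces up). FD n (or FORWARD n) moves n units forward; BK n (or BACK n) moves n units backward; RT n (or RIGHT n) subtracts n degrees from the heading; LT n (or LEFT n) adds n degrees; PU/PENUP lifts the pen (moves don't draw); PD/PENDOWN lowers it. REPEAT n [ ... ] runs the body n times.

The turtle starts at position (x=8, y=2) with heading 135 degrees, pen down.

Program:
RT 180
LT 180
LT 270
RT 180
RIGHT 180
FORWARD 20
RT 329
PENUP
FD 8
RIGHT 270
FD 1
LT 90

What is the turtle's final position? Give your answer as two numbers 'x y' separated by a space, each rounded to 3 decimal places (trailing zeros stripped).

Answer: 23.107 24.146

Derivation:
Executing turtle program step by step:
Start: pos=(8,2), heading=135, pen down
RT 180: heading 135 -> 315
LT 180: heading 315 -> 135
LT 270: heading 135 -> 45
RT 180: heading 45 -> 225
RT 180: heading 225 -> 45
FD 20: (8,2) -> (22.142,16.142) [heading=45, draw]
RT 329: heading 45 -> 76
PU: pen up
FD 8: (22.142,16.142) -> (24.078,23.905) [heading=76, move]
RT 270: heading 76 -> 166
FD 1: (24.078,23.905) -> (23.107,24.146) [heading=166, move]
LT 90: heading 166 -> 256
Final: pos=(23.107,24.146), heading=256, 1 segment(s) drawn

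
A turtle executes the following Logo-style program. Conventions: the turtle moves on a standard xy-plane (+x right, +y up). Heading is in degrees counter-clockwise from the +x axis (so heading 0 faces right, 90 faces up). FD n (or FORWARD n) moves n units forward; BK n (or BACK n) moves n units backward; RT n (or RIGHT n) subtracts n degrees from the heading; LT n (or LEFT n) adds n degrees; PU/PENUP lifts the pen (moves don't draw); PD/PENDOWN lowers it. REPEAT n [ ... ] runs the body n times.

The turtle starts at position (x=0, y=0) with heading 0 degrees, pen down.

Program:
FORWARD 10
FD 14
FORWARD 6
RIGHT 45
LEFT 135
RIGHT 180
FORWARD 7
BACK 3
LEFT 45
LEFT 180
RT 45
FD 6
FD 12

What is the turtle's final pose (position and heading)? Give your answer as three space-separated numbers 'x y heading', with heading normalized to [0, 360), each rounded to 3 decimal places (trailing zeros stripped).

Executing turtle program step by step:
Start: pos=(0,0), heading=0, pen down
FD 10: (0,0) -> (10,0) [heading=0, draw]
FD 14: (10,0) -> (24,0) [heading=0, draw]
FD 6: (24,0) -> (30,0) [heading=0, draw]
RT 45: heading 0 -> 315
LT 135: heading 315 -> 90
RT 180: heading 90 -> 270
FD 7: (30,0) -> (30,-7) [heading=270, draw]
BK 3: (30,-7) -> (30,-4) [heading=270, draw]
LT 45: heading 270 -> 315
LT 180: heading 315 -> 135
RT 45: heading 135 -> 90
FD 6: (30,-4) -> (30,2) [heading=90, draw]
FD 12: (30,2) -> (30,14) [heading=90, draw]
Final: pos=(30,14), heading=90, 7 segment(s) drawn

Answer: 30 14 90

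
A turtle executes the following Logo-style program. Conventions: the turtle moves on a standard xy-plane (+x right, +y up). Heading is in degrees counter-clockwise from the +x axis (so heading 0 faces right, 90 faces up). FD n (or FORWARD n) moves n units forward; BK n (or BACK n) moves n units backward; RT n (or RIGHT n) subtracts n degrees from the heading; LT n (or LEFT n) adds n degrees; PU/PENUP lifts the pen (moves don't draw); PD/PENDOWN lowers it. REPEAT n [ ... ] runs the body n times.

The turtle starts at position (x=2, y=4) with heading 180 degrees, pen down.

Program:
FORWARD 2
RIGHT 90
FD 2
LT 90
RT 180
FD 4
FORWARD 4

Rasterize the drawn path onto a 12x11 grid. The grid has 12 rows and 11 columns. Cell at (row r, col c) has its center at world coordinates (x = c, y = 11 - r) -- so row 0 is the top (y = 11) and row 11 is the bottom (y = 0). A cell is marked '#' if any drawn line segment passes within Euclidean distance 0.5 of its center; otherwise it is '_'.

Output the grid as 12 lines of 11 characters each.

Segment 0: (2,4) -> (0,4)
Segment 1: (0,4) -> (0,6)
Segment 2: (0,6) -> (4,6)
Segment 3: (4,6) -> (8,6)

Answer: ___________
___________
___________
___________
___________
#########__
#__________
###________
___________
___________
___________
___________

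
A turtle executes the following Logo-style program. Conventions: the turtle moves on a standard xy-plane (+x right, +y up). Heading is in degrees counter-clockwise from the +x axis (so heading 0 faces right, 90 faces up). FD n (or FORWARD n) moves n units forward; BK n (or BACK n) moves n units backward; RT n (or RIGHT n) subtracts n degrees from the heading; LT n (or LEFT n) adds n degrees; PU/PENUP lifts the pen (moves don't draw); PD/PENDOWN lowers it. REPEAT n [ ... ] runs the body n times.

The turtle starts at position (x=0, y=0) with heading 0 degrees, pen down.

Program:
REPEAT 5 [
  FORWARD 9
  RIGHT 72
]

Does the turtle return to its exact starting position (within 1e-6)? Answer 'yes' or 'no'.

Executing turtle program step by step:
Start: pos=(0,0), heading=0, pen down
REPEAT 5 [
  -- iteration 1/5 --
  FD 9: (0,0) -> (9,0) [heading=0, draw]
  RT 72: heading 0 -> 288
  -- iteration 2/5 --
  FD 9: (9,0) -> (11.781,-8.56) [heading=288, draw]
  RT 72: heading 288 -> 216
  -- iteration 3/5 --
  FD 9: (11.781,-8.56) -> (4.5,-13.85) [heading=216, draw]
  RT 72: heading 216 -> 144
  -- iteration 4/5 --
  FD 9: (4.5,-13.85) -> (-2.781,-8.56) [heading=144, draw]
  RT 72: heading 144 -> 72
  -- iteration 5/5 --
  FD 9: (-2.781,-8.56) -> (0,0) [heading=72, draw]
  RT 72: heading 72 -> 0
]
Final: pos=(0,0), heading=0, 5 segment(s) drawn

Start position: (0, 0)
Final position: (0, 0)
Distance = 0; < 1e-6 -> CLOSED

Answer: yes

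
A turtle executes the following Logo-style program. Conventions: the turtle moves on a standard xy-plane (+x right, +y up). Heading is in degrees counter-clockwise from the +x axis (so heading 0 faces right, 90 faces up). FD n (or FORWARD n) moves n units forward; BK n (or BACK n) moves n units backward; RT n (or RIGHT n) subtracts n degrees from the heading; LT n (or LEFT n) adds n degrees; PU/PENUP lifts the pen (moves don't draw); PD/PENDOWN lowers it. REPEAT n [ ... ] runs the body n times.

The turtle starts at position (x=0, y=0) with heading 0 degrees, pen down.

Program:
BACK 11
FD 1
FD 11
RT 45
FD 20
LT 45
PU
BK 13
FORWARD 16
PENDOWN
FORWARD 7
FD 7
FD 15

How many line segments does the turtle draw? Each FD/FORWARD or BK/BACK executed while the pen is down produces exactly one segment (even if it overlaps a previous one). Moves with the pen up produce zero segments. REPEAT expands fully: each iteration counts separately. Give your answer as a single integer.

Answer: 7

Derivation:
Executing turtle program step by step:
Start: pos=(0,0), heading=0, pen down
BK 11: (0,0) -> (-11,0) [heading=0, draw]
FD 1: (-11,0) -> (-10,0) [heading=0, draw]
FD 11: (-10,0) -> (1,0) [heading=0, draw]
RT 45: heading 0 -> 315
FD 20: (1,0) -> (15.142,-14.142) [heading=315, draw]
LT 45: heading 315 -> 0
PU: pen up
BK 13: (15.142,-14.142) -> (2.142,-14.142) [heading=0, move]
FD 16: (2.142,-14.142) -> (18.142,-14.142) [heading=0, move]
PD: pen down
FD 7: (18.142,-14.142) -> (25.142,-14.142) [heading=0, draw]
FD 7: (25.142,-14.142) -> (32.142,-14.142) [heading=0, draw]
FD 15: (32.142,-14.142) -> (47.142,-14.142) [heading=0, draw]
Final: pos=(47.142,-14.142), heading=0, 7 segment(s) drawn
Segments drawn: 7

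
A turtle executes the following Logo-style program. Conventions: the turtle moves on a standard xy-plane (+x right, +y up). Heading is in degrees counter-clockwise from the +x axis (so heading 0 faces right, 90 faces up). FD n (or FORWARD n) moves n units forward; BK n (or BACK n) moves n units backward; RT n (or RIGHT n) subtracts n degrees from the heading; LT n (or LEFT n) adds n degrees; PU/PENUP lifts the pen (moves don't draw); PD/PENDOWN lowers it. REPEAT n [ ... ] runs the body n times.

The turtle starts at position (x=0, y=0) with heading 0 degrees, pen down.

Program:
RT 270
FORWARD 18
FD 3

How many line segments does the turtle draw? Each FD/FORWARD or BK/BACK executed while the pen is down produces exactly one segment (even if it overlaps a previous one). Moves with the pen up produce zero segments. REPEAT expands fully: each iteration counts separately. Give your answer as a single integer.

Answer: 2

Derivation:
Executing turtle program step by step:
Start: pos=(0,0), heading=0, pen down
RT 270: heading 0 -> 90
FD 18: (0,0) -> (0,18) [heading=90, draw]
FD 3: (0,18) -> (0,21) [heading=90, draw]
Final: pos=(0,21), heading=90, 2 segment(s) drawn
Segments drawn: 2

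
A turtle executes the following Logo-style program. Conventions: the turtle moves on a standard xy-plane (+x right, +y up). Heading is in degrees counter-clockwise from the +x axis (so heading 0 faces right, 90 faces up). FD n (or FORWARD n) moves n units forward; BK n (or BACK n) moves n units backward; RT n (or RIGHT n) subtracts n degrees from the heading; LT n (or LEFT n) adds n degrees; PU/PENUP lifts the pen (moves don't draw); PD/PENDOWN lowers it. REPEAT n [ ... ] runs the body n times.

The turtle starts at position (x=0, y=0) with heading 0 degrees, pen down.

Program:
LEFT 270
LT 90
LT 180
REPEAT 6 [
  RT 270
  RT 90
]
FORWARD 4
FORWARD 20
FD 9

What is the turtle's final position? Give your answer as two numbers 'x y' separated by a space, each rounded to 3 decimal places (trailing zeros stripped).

Executing turtle program step by step:
Start: pos=(0,0), heading=0, pen down
LT 270: heading 0 -> 270
LT 90: heading 270 -> 0
LT 180: heading 0 -> 180
REPEAT 6 [
  -- iteration 1/6 --
  RT 270: heading 180 -> 270
  RT 90: heading 270 -> 180
  -- iteration 2/6 --
  RT 270: heading 180 -> 270
  RT 90: heading 270 -> 180
  -- iteration 3/6 --
  RT 270: heading 180 -> 270
  RT 90: heading 270 -> 180
  -- iteration 4/6 --
  RT 270: heading 180 -> 270
  RT 90: heading 270 -> 180
  -- iteration 5/6 --
  RT 270: heading 180 -> 270
  RT 90: heading 270 -> 180
  -- iteration 6/6 --
  RT 270: heading 180 -> 270
  RT 90: heading 270 -> 180
]
FD 4: (0,0) -> (-4,0) [heading=180, draw]
FD 20: (-4,0) -> (-24,0) [heading=180, draw]
FD 9: (-24,0) -> (-33,0) [heading=180, draw]
Final: pos=(-33,0), heading=180, 3 segment(s) drawn

Answer: -33 0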